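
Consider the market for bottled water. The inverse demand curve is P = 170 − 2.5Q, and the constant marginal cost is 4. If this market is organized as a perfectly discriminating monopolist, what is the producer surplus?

PS = 5511.2

Under first-degree price discrimination the firm charges each unit its demand price and produces up to where P = MC, i.e. Q = 66.4. Consumer surplus is zero; producer surplus equals total surplus.
PS = ½·(170 − 4)·66.4 = 5511.2.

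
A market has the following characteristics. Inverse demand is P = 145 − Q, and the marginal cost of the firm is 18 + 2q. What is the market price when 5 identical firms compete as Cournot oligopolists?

P = 65.625

Cournot with 5 identical firms: the symmetric best-response condition is 145 − 6q = 18 + 2q. Each firm produces q = 15.875, total output Q = 79.375, price P = 65.625.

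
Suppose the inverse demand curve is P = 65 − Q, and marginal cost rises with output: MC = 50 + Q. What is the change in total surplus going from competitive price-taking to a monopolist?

TS falls by 6.25

Under competition P = MC: 65 − Q = 50 + Q ⇒ Q = 7.5, P = 57.5.
CS = ½·(65 − 57.5)·7.5 = 28.125; PS = (57.5·7.5 − 50·7.5 − ½·1·7.5²) = 28.125; TS = 56.25.
The monopolist equates marginal revenue to marginal cost: 65 − 2Q = 50 + Q, so Q = 5. From demand, P = 60.
CS = ½·(65 − 60)·5 = 12.5; PS = (60·5 − 50·5 − ½·1·5²) = 37.5; TS = 50.
Change in total surplus: 50 − 56.25 = −6.25.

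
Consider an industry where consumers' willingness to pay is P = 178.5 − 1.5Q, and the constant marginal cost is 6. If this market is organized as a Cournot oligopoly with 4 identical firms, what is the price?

P = 40.5

In a 4-firm Cournot equilibrium, symmetry and the first-order condition give q = (178.5 − 6)/(7.5) = 23. So Q = 92 and P = 40.5.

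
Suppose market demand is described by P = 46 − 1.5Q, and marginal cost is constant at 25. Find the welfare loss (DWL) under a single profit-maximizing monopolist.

Perfect competition: P = MC = 25, so 46 − 1.5Q = 25 and Q = 14.
The monopolist equates marginal revenue to marginal cost: 46 − 3Q = 25, so Q = 7. From demand, P = 35.5.
DWL is the triangle between Q = 7 and Q = 14: ½·(14 − 7)·(35.5 − 25) = 36.75.

DWL = 36.75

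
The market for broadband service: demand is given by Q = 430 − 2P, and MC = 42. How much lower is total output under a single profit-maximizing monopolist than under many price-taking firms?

Total output falls by 173

Inverting demand: P = 215 − 0.5Q.
Perfect competition: P = MC = 42, so 215 − 0.5Q = 42 and Q = 346.
Monopoly sets MR = MC: 215 − Q = 42 ⇒ Q = 173, P = 215 − 0.5·173 = 128.5.
Change in total output: 173 − 346 = −173.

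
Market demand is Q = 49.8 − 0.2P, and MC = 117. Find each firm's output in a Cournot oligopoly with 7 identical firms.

q_i = 3.3

Inverting demand: P = 249 − 5Q.
In a 7-firm Cournot equilibrium, symmetry and the first-order condition give q = (249 − 117)/(40) = 3.3. So Q = 23.1 and P = 133.5.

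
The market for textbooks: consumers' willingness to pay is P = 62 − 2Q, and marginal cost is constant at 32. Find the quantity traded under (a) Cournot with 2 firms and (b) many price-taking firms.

Cournot: Q = 10; Competition: Q = 15

Cournot with 2 identical firms: the symmetric best-response condition is 62 − 6q = 32. Each firm produces q = 5, total output Q = 10, price P = 42.
Competitive firms price at marginal cost: P = 32, giving Q = 15.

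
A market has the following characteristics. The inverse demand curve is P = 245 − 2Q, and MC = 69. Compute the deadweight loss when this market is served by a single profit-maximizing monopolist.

DWL = 1936

Competitive firms price at marginal cost: P = 69, giving Q = 88.
The monopolist equates marginal revenue to marginal cost: 245 − 4Q = 69, so Q = 44. From demand, P = 157.
DWL is the triangle between Q = 44 and Q = 88: ½·(88 − 44)·(157 − 69) = 1936.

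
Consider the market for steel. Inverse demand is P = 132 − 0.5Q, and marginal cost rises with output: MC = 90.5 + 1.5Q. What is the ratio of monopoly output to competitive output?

The monopolist equates marginal revenue to marginal cost: 132 − Q = 90.5 + 1.5Q, so Q = 16.6. From demand, P = 123.7.
Under competition P = MC: 132 − 0.5Q = 90.5 + 1.5Q ⇒ Q = 20.75, P = 121.625.
Ratio Q_m/Q_c = 16.6/20.75 = 0.8.

Q_m/Q_c = 0.8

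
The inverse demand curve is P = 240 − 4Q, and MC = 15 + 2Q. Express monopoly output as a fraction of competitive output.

Q_m/Q_c = 0.6

A monopolist chooses Q where MR = MC. MR = 240 − 8Q; setting this equal to 15 + 2Q gives Q = 22.5 and P = 150.
Under competition P = MC: 240 − 4Q = 15 + 2Q ⇒ Q = 37.5, P = 90.
Ratio Q_m/Q_c = 22.5/37.5 = 0.6.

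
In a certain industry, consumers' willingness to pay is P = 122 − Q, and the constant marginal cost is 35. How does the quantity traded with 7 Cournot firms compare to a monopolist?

With 7 symmetric Cournot firms, each firm's FOC gives 122 − 8q = 35, so q = 10.875, Q = 7·10.875 = 76.125, and P = 45.875.
The monopolist equates marginal revenue to marginal cost: 122 − 2Q = 35, so Q = 43.5. From demand, P = 78.5.

Cournot: Q = 76.125; Monopoly: Q = 43.5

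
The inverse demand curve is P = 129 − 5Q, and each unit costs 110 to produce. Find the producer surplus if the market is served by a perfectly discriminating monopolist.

A perfectly discriminating monopolist sells every unit with P(Q) ≥ MC(Q), so output equals the competitive quantity Q = 3.8. Each buyer pays their reservation price, so CS = 0 and the firm captures all surplus.
PS = ½·(129 − 110)·3.8 = 36.1.

PS = 36.1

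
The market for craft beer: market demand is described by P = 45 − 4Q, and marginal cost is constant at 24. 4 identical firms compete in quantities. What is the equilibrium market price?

Cournot with 4 identical firms: the symmetric best-response condition is 45 − 20q = 24. Each firm produces q = 1.05, total output Q = 4.2, price P = 28.2.

P = 28.2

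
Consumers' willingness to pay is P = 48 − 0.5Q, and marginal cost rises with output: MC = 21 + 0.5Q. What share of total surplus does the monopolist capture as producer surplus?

PS/TS = 0.75

Monopoly sets MR = MC: 48 − Q = 21 + 0.5Q ⇒ Q = 18, P = 48 − 0.5·18 = 39.
CS = ½·(48 − 39)·18 = 81.
PS = P·Q − VC(Q) = 39·18 − (21·18 + ½·0.5·18²) = 243.
Share captured = PS/TS = 243/324 = 0.75.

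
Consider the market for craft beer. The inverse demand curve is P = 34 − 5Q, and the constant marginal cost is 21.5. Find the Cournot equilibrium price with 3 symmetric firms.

In a 3-firm Cournot equilibrium, symmetry and the first-order condition give q = (34 − 21.5)/(20) = 0.625. So Q = 1.875 and P = 24.625.

P = 24.625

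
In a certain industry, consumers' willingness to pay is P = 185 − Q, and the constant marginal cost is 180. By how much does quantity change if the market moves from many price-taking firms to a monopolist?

Q falls by 2.5

Under competition P = MC = 180, so Q = (185 − 180)/1 = 5.
A monopolist chooses Q where MR = MC. MR = 185 − 2Q; setting this equal to 180 gives Q = 2.5 and P = 182.5.
Change in quantity: 2.5 − 5 = −2.5.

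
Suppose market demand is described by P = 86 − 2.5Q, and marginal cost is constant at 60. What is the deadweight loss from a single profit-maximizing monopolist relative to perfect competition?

Under competition P = MC = 60, so Q = (86 − 60)/2.5 = 10.4.
Monopoly sets MR = MC: 86 − 5Q = 60 ⇒ Q = 5.2, P = 86 − 2.5·5.2 = 73.
DWL is the triangle between Q = 5.2 and Q = 10.4: ½·(10.4 − 5.2)·(73 − 60) = 33.8.

DWL = 33.8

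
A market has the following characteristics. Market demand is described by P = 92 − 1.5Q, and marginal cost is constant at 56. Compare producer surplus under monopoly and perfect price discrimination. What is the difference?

Producer surplus rises by 216

The monopolist equates marginal revenue to marginal cost: 92 − 3Q = 56, so Q = 12. From demand, P = 74.
PS = (74 − 56)·12 = 216.
Under first-degree price discrimination the firm charges each unit its demand price and produces up to where P = MC, i.e. Q = 24. Consumer surplus is zero; producer surplus equals total surplus.
PS = ½·(92 − 56)·24 = 432.
Change in producer surplus: 432 − 216 = 216.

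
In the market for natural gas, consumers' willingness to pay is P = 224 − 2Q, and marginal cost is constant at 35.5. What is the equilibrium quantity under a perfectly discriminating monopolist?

Q = 94.25

Under first-degree price discrimination the firm charges each unit its demand price and produces up to where P = MC, i.e. Q = 94.25. Consumer surplus is zero; producer surplus equals total surplus.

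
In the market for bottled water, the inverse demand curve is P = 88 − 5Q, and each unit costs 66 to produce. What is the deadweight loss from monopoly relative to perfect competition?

Perfect competition: P = MC = 66, so 88 − 5Q = 66 and Q = 4.4.
A monopolist chooses Q where MR = MC. MR = 88 − 10Q; setting this equal to 66 gives Q = 2.2 and P = 77.
DWL is the triangle between Q = 2.2 and Q = 4.4: ½·(4.4 − 2.2)·(77 − 66) = 12.1.

DWL = 12.1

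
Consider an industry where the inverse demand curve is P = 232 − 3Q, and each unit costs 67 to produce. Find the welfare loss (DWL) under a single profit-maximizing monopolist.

Competitive firms price at marginal cost: P = 67, giving Q = 55.
A monopolist chooses Q where MR = MC. MR = 232 − 6Q; setting this equal to 67 gives Q = 27.5 and P = 149.5.
DWL is the triangle between Q = 27.5 and Q = 55: ½·(55 − 27.5)·(149.5 − 67) = 1134.375.

DWL = 1134.375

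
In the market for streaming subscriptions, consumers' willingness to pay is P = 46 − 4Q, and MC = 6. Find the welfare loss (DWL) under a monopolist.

DWL = 50

Competitive firms price at marginal cost: P = 6, giving Q = 10.
A monopolist chooses Q where MR = MC. MR = 46 − 8Q; setting this equal to 6 gives Q = 5 and P = 26.
DWL is the triangle between Q = 5 and Q = 10: ½·(10 − 5)·(26 − 6) = 50.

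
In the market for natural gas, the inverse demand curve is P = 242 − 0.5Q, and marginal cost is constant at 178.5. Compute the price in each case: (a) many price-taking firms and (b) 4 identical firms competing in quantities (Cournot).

Perfect competition: P = MC = 178.5, so 242 − 0.5Q = 178.5 and Q = 127.
With 4 symmetric Cournot firms, each firm's FOC gives 242 − 2.5q = 178.5, so q = 25.4, Q = 4·25.4 = 101.6, and P = 191.2.

Competition: P = 178.5; Cournot: P = 191.2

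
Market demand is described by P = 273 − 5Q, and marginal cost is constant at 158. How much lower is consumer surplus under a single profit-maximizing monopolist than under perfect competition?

Competitive firms price at marginal cost: P = 158, giving Q = 23.
CS = ½·(273 − 158)·23 = 1322.5.
Monopoly sets MR = MC: 273 − 10Q = 158 ⇒ Q = 11.5, P = 273 − 5·11.5 = 215.5.
CS = ½·(273 − 215.5)·11.5 = 330.625.
Change in consumer surplus: 330.625 − 1322.5 = −991.875.

Consumer surplus falls by 991.875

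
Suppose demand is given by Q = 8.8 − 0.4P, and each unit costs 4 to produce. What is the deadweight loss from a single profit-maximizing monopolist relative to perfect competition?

DWL = 16.2

Inverting demand: P = 22 − 2.5Q.
Under competition P = MC = 4, so Q = (22 − 4)/2.5 = 7.2.
A monopolist chooses Q where MR = MC. MR = 22 − 5Q; setting this equal to 4 gives Q = 3.6 and P = 13.
DWL is the triangle between Q = 3.6 and Q = 7.2: ½·(7.2 − 3.6)·(13 − 4) = 16.2.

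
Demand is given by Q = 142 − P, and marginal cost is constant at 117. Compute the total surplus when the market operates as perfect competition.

Inverting demand: P = 142 − Q.
Under competition P = MC = 117, so Q = (142 − 117)/1 = 25.
CS = ½·(142 − 117)·25 = 312.5; PS = (117 − 117)·25 = 0; TS = 312.5.

TS = 312.5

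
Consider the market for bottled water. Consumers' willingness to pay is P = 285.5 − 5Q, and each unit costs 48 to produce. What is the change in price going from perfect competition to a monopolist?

P rises by 118.75

Perfect competition: P = MC = 48, so 285.5 − 5Q = 48 and Q = 47.5.
Monopoly sets MR = MC: 285.5 − 10Q = 48 ⇒ Q = 23.75, P = 285.5 − 5·23.75 = 166.75.
Change in price: 166.75 − 48 = 118.75.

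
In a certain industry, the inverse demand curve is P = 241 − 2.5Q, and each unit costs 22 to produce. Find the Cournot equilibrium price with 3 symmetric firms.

P = 76.75

In a 3-firm Cournot equilibrium, symmetry and the first-order condition give q = (241 − 22)/(10) = 21.9. So Q = 65.7 and P = 76.75.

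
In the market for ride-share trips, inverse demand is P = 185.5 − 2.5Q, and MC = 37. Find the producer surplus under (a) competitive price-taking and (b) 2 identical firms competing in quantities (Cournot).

Competition: PS = 0; Cournot: PS = 1960.2

Under competition P = MC = 37, so Q = (185.5 − 37)/2.5 = 59.4.
PS = (37 − 37)·59.4 = 0.
Cournot with 2 identical firms: the symmetric best-response condition is 185.5 − 7.5q = 37. Each firm produces q = 19.8, total output Q = 39.6, price P = 86.5.
PS = (86.5 − 37)·39.6 = 1960.2.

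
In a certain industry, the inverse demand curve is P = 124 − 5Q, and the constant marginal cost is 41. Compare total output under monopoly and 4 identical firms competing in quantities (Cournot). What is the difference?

A monopolist chooses Q where MR = MC. MR = 124 − 10Q; setting this equal to 41 gives Q = 8.3 and P = 82.5.
With 4 symmetric Cournot firms, each firm's FOC gives 124 − 25q = 41, so q = 3.32, Q = 4·3.32 = 13.28, and P = 57.6.
Change in total output: 13.28 − 8.3 = 4.98.

Total output rises by 4.98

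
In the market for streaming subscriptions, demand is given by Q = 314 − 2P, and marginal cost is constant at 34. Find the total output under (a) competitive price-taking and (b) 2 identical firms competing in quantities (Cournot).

Competition: Q = 246; Cournot: Q = 164

Inverting demand: P = 157 − 0.5Q.
Competitive firms price at marginal cost: P = 34, giving Q = 246.
Cournot with 2 identical firms: the symmetric best-response condition is 157 − 1.5q = 34. Each firm produces q = 82, total output Q = 164, price P = 75.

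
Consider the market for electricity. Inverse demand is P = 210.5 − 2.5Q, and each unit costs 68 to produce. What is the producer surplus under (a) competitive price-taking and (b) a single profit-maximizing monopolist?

Competition: PS = 0; Monopoly: PS = 2030.625

Under competition P = MC = 68, so Q = (210.5 − 68)/2.5 = 57.
PS = (68 − 68)·57 = 0.
Monopoly sets MR = MC: 210.5 − 5Q = 68 ⇒ Q = 28.5, P = 210.5 − 2.5·28.5 = 139.25.
PS = (139.25 − 68)·28.5 = 2030.625.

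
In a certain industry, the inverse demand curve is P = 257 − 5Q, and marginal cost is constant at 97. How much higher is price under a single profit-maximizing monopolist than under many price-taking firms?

Competitive firms price at marginal cost: P = 97, giving Q = 32.
A monopolist chooses Q where MR = MC. MR = 257 − 10Q; setting this equal to 97 gives Q = 16 and P = 177.
Change in price: 177 − 97 = 80.

P rises by 80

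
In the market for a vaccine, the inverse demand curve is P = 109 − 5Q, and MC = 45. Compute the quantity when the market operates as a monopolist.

Q = 6.4

Monopoly sets MR = MC: 109 − 10Q = 45 ⇒ Q = 6.4, P = 109 − 5·6.4 = 77.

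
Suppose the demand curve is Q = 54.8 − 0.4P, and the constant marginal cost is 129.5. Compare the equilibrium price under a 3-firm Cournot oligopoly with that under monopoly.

Cournot: P = 131.375; Monopoly: P = 133.25

Inverting demand: P = 137 − 2.5Q.
In a 3-firm Cournot equilibrium, symmetry and the first-order condition give q = (137 − 129.5)/(10) = 0.75. So Q = 2.25 and P = 131.375.
Monopoly sets MR = MC: 137 − 5Q = 129.5 ⇒ Q = 1.5, P = 137 − 2.5·1.5 = 133.25.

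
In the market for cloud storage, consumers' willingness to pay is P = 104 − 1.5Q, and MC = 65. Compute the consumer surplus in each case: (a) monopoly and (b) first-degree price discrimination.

A monopolist chooses Q where MR = MC. MR = 104 − 3Q; setting this equal to 65 gives Q = 13 and P = 84.5.
CS = ½·(104 − 84.5)·13 = 126.75.
Under first-degree price discrimination the firm charges each unit its demand price and produces up to where P = MC, i.e. Q = 26. Consumer surplus is zero; producer surplus equals total surplus.
CS = 0.

Monopoly: CS = 126.75; Perfect PD: CS = 0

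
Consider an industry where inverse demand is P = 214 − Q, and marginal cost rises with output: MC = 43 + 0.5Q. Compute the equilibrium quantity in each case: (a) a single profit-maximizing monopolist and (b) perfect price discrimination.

Monopoly sets MR = MC: 214 − 2Q = 43 + 0.5Q ⇒ Q = 68.4, P = 214 − 68.4 = 145.6.
Under first-degree price discrimination the firm charges each unit its demand price and produces up to where P = MC, i.e. Q = 114. Consumer surplus is zero; producer surplus equals total surplus.

Monopoly: Q = 68.4; Perfect PD: Q = 114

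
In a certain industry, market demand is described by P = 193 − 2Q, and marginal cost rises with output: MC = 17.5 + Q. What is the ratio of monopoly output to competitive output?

Q_m/Q_c = 0.6

The monopolist equates marginal revenue to marginal cost: 193 − 4Q = 17.5 + Q, so Q = 35.1. From demand, P = 122.8.
Under competition P = MC: 193 − 2Q = 17.5 + Q ⇒ Q = 58.5, P = 76.
Ratio Q_m/Q_c = 35.1/58.5 = 0.6.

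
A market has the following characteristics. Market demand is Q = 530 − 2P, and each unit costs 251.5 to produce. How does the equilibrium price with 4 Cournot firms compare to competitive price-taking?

Inverting demand: P = 265 − 0.5Q.
In a 4-firm Cournot equilibrium, symmetry and the first-order condition give q = (265 − 251.5)/(2.5) = 5.4. So Q = 21.6 and P = 254.2.
Under competition P = MC = 251.5, so Q = (265 − 251.5)/0.5 = 27.

Cournot: P = 254.2; Competition: P = 251.5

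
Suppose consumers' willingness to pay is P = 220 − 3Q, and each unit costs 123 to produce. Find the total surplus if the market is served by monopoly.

TS = 1176.125

The monopolist equates marginal revenue to marginal cost: 220 − 6Q = 123, so Q = 97/6. From demand, P = 171.5.
CS = ½·(220 − 171.5)·97/6 = 9409/24; PS = (171.5 − 123)·97/6 = 9409/12; TS = 1176.125.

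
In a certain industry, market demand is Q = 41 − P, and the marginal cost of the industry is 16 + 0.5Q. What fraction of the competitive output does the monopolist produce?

Inverting demand: P = 41 − Q.
Monopoly sets MR = MC: 41 − 2Q = 16 + 0.5Q ⇒ Q = 10, P = 41 − 10 = 31.
Under competition P = MC: 41 − Q = 16 + 0.5Q ⇒ Q = 50/3, P = 73/3.
Ratio Q_m/Q_c = 10/(50/3) = 0.6.

Q_m/Q_c = 0.6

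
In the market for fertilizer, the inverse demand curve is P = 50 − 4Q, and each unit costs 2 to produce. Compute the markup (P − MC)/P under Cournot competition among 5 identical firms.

In a 5-firm Cournot equilibrium, symmetry and the first-order condition give q = (50 − 2)/(24) = 2. So Q = 10 and P = 10.
Lerner index = (P − MC)/P = (10 − 2)/10 = 0.8.

Lerner index = 0.8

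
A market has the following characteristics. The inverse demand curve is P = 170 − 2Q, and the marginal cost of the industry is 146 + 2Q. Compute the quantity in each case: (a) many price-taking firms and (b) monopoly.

Under competition P = MC: 170 − 2Q = 146 + 2Q ⇒ Q = 6, P = 158.
The monopolist equates marginal revenue to marginal cost: 170 − 4Q = 146 + 2Q, so Q = 4. From demand, P = 162.

Competition: Q = 6; Monopoly: Q = 4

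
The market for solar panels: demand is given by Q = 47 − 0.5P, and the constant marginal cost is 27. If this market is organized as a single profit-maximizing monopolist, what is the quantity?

Inverting demand: P = 94 − 2Q.
Monopoly sets MR = MC: 94 − 4Q = 27 ⇒ Q = 16.75, P = 94 − 2·16.75 = 60.5.

Q = 16.75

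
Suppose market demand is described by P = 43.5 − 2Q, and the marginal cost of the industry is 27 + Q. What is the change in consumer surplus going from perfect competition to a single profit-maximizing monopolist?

Consumer surplus falls by 19.36

Under competition P = MC: 43.5 − 2Q = 27 + Q ⇒ Q = 5.5, P = 32.5.
CS = ½·(43.5 − 32.5)·5.5 = 30.25.
A monopolist chooses Q where MR = MC. MR = 43.5 − 4Q; setting this equal to 27 + Q gives Q = 3.3 and P = 36.9.
CS = ½·(43.5 − 36.9)·3.3 = 10.89.
Change in consumer surplus: 10.89 − 30.25 = −19.36.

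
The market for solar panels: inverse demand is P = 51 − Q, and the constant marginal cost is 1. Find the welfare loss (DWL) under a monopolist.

Competitive firms price at marginal cost: P = 1, giving Q = 50.
A monopolist chooses Q where MR = MC. MR = 51 − 2Q; setting this equal to 1 gives Q = 25 and P = 26.
DWL is the triangle between Q = 25 and Q = 50: ½·(50 − 25)·(26 − 1) = 312.5.

DWL = 312.5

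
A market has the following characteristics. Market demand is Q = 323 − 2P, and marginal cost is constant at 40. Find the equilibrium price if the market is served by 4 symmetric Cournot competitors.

P = 64.3

Inverting demand: P = 161.5 − 0.5Q.
In a 4-firm Cournot equilibrium, symmetry and the first-order condition give q = (161.5 − 40)/(2.5) = 48.6. So Q = 194.4 and P = 64.3.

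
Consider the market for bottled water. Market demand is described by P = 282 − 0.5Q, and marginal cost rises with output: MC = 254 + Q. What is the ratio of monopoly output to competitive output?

The monopolist equates marginal revenue to marginal cost: 282 − Q = 254 + Q, so Q = 14. From demand, P = 275.
Competitive equilibrium sets price equal to marginal cost: 282 − 0.5Q = 254 + Q, so Q = 56/3 and P = 818/3.
Ratio Q_m/Q_c = 14/(56/3) = 0.75.

Q_m/Q_c = 0.75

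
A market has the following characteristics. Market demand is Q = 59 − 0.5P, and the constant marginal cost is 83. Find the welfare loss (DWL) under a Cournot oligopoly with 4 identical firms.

Inverting demand: P = 118 − 2Q.
Perfect competition: P = MC = 83, so 118 − 2Q = 83 and Q = 17.5.
In a 4-firm Cournot equilibrium, symmetry and the first-order condition give q = (118 − 83)/(10) = 3.5. So Q = 14 and P = 90.
DWL is the triangle between Q = 14 and Q = 17.5: ½·(17.5 − 14)·(90 − 83) = 12.25.

DWL = 12.25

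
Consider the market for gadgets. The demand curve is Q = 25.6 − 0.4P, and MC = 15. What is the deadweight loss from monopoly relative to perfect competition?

Inverting demand: P = 64 − 2.5Q.
Competitive firms price at marginal cost: P = 15, giving Q = 19.6.
The monopolist equates marginal revenue to marginal cost: 64 − 5Q = 15, so Q = 9.8. From demand, P = 39.5.
DWL is the triangle between Q = 9.8 and Q = 19.6: ½·(19.6 − 9.8)·(39.5 − 15) = 120.05.

DWL = 120.05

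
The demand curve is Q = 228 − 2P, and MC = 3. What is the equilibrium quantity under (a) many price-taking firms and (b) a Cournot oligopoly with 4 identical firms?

Competition: Q = 222; Cournot: Q = 177.6

Inverting demand: P = 114 − 0.5Q.
Competitive firms price at marginal cost: P = 3, giving Q = 222.
Cournot with 4 identical firms: the symmetric best-response condition is 114 − 2.5q = 3. Each firm produces q = 44.4, total output Q = 177.6, price P = 25.2.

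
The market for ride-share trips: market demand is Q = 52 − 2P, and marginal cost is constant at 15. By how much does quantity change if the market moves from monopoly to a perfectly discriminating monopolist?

Quantity rises by 11

Inverting demand: P = 26 − 0.5Q.
Monopoly sets MR = MC: 26 − Q = 15 ⇒ Q = 11, P = 26 − 0.5·11 = 20.5.
A perfectly discriminating monopolist sells every unit with P(Q) ≥ MC(Q), so output equals the competitive quantity Q = 22. Each buyer pays their reservation price, so CS = 0 and the firm captures all surplus.
Change in quantity: 22 − 11 = 11.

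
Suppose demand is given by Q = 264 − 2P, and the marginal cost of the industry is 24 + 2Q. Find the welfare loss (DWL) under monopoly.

DWL = 64.8

Inverting demand: P = 132 − 0.5Q.
Under competition P = MC: 132 − 0.5Q = 24 + 2Q ⇒ Q = 43.2, P = 110.4.
Monopoly sets MR = MC: 132 − Q = 24 + 2Q ⇒ Q = 36, P = 132 − 0.5·36 = 114.
CS = ½·(132 − 110.4)·43.2 = 466.56; PS = (110.4·43.2 − 24·43.2 − ½·2·43.2²) = 1866.24; TS = 2332.8.
CS = ½·(132 − 114)·36 = 324; PS = (114·36 − 24·36 − ½·2·36²) = 1944; TS = 2268.
DWL = 2332.8 − 2268 = 64.8.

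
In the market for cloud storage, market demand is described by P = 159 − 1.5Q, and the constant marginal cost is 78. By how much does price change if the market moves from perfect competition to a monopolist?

Price rises by 40.5

Under competition P = MC = 78, so Q = (159 − 78)/1.5 = 54.
The monopolist equates marginal revenue to marginal cost: 159 − 3Q = 78, so Q = 27. From demand, P = 118.5.
Change in price: 118.5 − 78 = 40.5.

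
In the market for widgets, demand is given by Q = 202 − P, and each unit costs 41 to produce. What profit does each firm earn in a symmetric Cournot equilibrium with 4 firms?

π_i = 1036.84

Inverting demand: P = 202 − Q.
Cournot with 4 identical firms: the symmetric best-response condition is 202 − 5q = 41. Each firm produces q = 32.2, total output Q = 128.8, price P = 73.2.
Each firm's profit = (73.2 − 41)·32.2 = 1036.84.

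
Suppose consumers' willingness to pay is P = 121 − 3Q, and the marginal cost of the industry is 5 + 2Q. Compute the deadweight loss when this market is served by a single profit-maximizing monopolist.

Under competition P = MC: 121 − 3Q = 5 + 2Q ⇒ Q = 23.2, P = 51.4.
A monopolist chooses Q where MR = MC. MR = 121 − 6Q; setting this equal to 5 + 2Q gives Q = 14.5 and P = 77.5.
CS = ½·(121 − 51.4)·23.2 = 807.36; PS = (51.4·23.2 − 5·23.2 − ½·2·23.2²) = 538.24; TS = 1345.6.
CS = ½·(121 − 77.5)·14.5 = 315.375; PS = (77.5·14.5 − 5·14.5 − ½·2·14.5²) = 841; TS = 1156.375.
DWL = 1345.6 − 1156.375 = 189.225.

DWL = 189.225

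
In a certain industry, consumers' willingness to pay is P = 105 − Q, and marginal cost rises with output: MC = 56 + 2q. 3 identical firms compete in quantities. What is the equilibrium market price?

P = 80.5

With 3 symmetric Cournot firms, each firm's FOC gives 105 − 4q = 56 + 2q, so q = 49/6, Q = 3·49/6 = 24.5, and P = 80.5.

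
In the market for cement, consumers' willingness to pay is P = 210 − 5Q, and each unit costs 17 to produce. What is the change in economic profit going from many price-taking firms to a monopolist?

Under competition P = MC = 17, so Q = (210 − 17)/5 = 38.6.
Profit = (17 − 17)·38.6 = 0.
A monopolist chooses Q where MR = MC. MR = 210 − 10Q; setting this equal to 17 gives Q = 19.3 and P = 113.5.
Profit = (113.5 − 17)·19.3 = 1862.45.
Change in economic profit: 1862.45 − 0 = 1862.45.

Economic profit rises by 1862.45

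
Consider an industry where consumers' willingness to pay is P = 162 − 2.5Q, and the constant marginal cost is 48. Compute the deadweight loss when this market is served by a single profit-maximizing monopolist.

DWL = 649.8

Under competition P = MC = 48, so Q = (162 − 48)/2.5 = 45.6.
The monopolist equates marginal revenue to marginal cost: 162 − 5Q = 48, so Q = 22.8. From demand, P = 105.
DWL is the triangle between Q = 22.8 and Q = 45.6: ½·(45.6 − 22.8)·(105 − 48) = 649.8.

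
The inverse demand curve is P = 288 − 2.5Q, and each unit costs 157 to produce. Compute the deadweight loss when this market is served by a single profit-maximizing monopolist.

DWL = 858.05

Competitive firms price at marginal cost: P = 157, giving Q = 52.4.
The monopolist equates marginal revenue to marginal cost: 288 − 5Q = 157, so Q = 26.2. From demand, P = 222.5.
DWL is the triangle between Q = 26.2 and Q = 52.4: ½·(52.4 − 26.2)·(222.5 − 157) = 858.05.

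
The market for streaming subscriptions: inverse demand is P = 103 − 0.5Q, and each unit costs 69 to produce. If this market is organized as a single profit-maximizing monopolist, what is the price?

The monopolist equates marginal revenue to marginal cost: 103 − Q = 69, so Q = 34. From demand, P = 86.

P = 86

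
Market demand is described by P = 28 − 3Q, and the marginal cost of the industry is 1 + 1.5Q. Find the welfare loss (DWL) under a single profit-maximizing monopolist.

DWL = 12.96

Competitive equilibrium sets price equal to marginal cost: 28 − 3Q = 1 + 1.5Q, so Q = 6 and P = 10.
Monopoly sets MR = MC: 28 − 6Q = 1 + 1.5Q ⇒ Q = 3.6, P = 28 − 3·3.6 = 17.2.
CS = ½·(28 − 10)·6 = 54; PS = (10·6 − 1·6 − ½·1.5·6²) = 27; TS = 81.
CS = ½·(28 − 17.2)·3.6 = 19.44; PS = (17.2·3.6 − 1·3.6 − ½·1.5·3.6²) = 48.6; TS = 68.04.
DWL = 81 − 68.04 = 12.96.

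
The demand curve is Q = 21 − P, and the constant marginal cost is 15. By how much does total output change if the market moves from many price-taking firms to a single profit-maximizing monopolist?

Total output falls by 3

Inverting demand: P = 21 − Q.
Perfect competition: P = MC = 15, so 21 − Q = 15 and Q = 6.
A monopolist chooses Q where MR = MC. MR = 21 − 2Q; setting this equal to 15 gives Q = 3 and P = 18.
Change in total output: 3 − 6 = −3.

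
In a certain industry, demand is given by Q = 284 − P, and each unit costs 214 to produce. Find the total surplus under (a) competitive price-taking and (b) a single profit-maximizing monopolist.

Inverting demand: P = 284 − Q.
Competitive firms price at marginal cost: P = 214, giving Q = 70.
CS = ½·(284 − 214)·70 = 2450; PS = (214 − 214)·70 = 0; TS = 2450.
A monopolist chooses Q where MR = MC. MR = 284 − 2Q; setting this equal to 214 gives Q = 35 and P = 249.
CS = ½·(284 − 249)·35 = 612.5; PS = (249 − 214)·35 = 1225; TS = 1837.5.

Competition: TS = 2450; Monopoly: TS = 1837.5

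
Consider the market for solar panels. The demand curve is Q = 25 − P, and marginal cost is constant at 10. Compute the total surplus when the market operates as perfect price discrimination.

TS = 112.5

Inverting demand: P = 25 − Q.
Under first-degree price discrimination the firm charges each unit its demand price and produces up to where P = MC, i.e. Q = 15. Consumer surplus is zero; producer surplus equals total surplus.
TS = 112.5 (equal to competitive TS).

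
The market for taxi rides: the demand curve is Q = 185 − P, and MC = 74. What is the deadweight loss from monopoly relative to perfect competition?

DWL = 1540.125

Inverting demand: P = 185 − Q.
Under competition P = MC = 74, so Q = (185 − 74)/1 = 111.
A monopolist chooses Q where MR = MC. MR = 185 − 2Q; setting this equal to 74 gives Q = 55.5 and P = 129.5.
DWL is the triangle between Q = 55.5 and Q = 111: ½·(111 − 55.5)·(129.5 − 74) = 1540.125.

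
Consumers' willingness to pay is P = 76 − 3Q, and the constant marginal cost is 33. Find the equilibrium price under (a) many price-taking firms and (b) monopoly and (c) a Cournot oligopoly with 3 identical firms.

Competition: P = 33; Monopoly: P = 54.5; Cournot: P = 43.75

Under competition P = MC = 33, so Q = (76 − 33)/3 = 43/3.
Monopoly sets MR = MC: 76 − 6Q = 33 ⇒ Q = 43/6, P = 76 − 3·43/6 = 54.5.
Cournot with 3 identical firms: the symmetric best-response condition is 76 − 12q = 33. Each firm produces q = 43/12, total output Q = 10.75, price P = 43.75.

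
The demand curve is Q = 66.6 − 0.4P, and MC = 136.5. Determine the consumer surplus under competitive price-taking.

Inverting demand: P = 166.5 − 2.5Q.
Perfect competition: P = MC = 136.5, so 166.5 − 2.5Q = 136.5 and Q = 12.
CS = ½·(166.5 − 136.5)·12 = 180.

CS = 180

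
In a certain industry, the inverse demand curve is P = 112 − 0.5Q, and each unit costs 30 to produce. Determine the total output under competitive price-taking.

Perfect competition: P = MC = 30, so 112 − 0.5Q = 30 and Q = 164.

Q = 164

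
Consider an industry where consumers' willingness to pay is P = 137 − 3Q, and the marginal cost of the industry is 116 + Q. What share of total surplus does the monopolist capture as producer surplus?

A monopolist chooses Q where MR = MC. MR = 137 − 6Q; setting this equal to 116 + Q gives Q = 3 and P = 128.
CS = ½·(137 − 128)·3 = 13.5.
PS = P·Q − VC(Q) = 128·3 − (116·3 + ½·1·3²) = 31.5.
Share captured = PS/TS = 31.5/45 = 0.7.

PS/TS = 0.7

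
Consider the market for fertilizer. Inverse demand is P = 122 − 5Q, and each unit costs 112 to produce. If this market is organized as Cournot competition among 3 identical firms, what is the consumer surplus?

CS = 5.625

In a 3-firm Cournot equilibrium, symmetry and the first-order condition give q = (122 − 112)/(20) = 0.5. So Q = 1.5 and P = 114.5.
CS = ½·(122 − 114.5)·1.5 = 5.625.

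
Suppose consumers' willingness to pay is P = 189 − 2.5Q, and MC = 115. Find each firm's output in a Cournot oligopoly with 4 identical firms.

q_i = 5.92

Cournot with 4 identical firms: the symmetric best-response condition is 189 − 12.5q = 115. Each firm produces q = 5.92, total output Q = 23.68, price P = 129.8.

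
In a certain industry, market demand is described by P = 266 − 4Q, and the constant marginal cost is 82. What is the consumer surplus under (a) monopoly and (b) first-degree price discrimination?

Monopoly: CS = 1058; Perfect PD: CS = 0

The monopolist equates marginal revenue to marginal cost: 266 − 8Q = 82, so Q = 23. From demand, P = 174.
CS = ½·(266 − 174)·23 = 1058.
A perfectly discriminating monopolist sells every unit with P(Q) ≥ MC(Q), so output equals the competitive quantity Q = 46. Each buyer pays their reservation price, so CS = 0 and the firm captures all surplus.
CS = 0.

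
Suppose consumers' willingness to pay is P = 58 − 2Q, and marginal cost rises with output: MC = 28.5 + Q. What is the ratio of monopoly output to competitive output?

A monopolist chooses Q where MR = MC. MR = 58 − 4Q; setting this equal to 28.5 + Q gives Q = 5.9 and P = 46.2.
Under competition P = MC: 58 − 2Q = 28.5 + Q ⇒ Q = 59/6, P = 115/3.
Ratio Q_m/Q_c = 5.9/(59/6) = 0.6.

Q_m/Q_c = 0.6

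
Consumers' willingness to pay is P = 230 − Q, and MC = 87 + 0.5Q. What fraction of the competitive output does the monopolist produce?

The monopolist equates marginal revenue to marginal cost: 230 − 2Q = 87 + 0.5Q, so Q = 57.2. From demand, P = 172.8.
Competitive equilibrium sets price equal to marginal cost: 230 − Q = 87 + 0.5Q, so Q = 286/3 and P = 404/3.
Ratio Q_m/Q_c = 57.2/(286/3) = 0.6.

Q_m/Q_c = 0.6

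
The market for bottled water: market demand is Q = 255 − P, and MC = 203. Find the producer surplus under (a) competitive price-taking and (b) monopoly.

Competition: PS = 0; Monopoly: PS = 676

Inverting demand: P = 255 − Q.
Competitive firms price at marginal cost: P = 203, giving Q = 52.
PS = (203 − 203)·52 = 0.
A monopolist chooses Q where MR = MC. MR = 255 − 2Q; setting this equal to 203 gives Q = 26 and P = 229.
PS = (229 − 203)·26 = 676.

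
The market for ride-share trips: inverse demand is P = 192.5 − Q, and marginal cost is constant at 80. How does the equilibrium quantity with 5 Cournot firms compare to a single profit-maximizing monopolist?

Cournot: Q = 93.75; Monopoly: Q = 56.25

In a 5-firm Cournot equilibrium, symmetry and the first-order condition give q = (192.5 − 80)/(6) = 18.75. So Q = 93.75 and P = 98.75.
A monopolist chooses Q where MR = MC. MR = 192.5 − 2Q; setting this equal to 80 gives Q = 56.25 and P = 136.25.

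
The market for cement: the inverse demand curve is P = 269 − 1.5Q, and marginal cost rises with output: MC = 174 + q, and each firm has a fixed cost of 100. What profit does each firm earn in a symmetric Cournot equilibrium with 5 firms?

π_i = 80.5

With 5 symmetric Cournot firms, each firm's FOC gives 269 − 9q = 174 + q, so q = 9.5, Q = 5·9.5 = 47.5, and P = 197.75.
Each firm's profit = 197.75·9.5 − (174·9.5 + ½·1·9.5²) − 100 = 80.5.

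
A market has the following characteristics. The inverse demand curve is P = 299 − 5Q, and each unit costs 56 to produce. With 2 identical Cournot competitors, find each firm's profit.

Cournot with 2 identical firms: the symmetric best-response condition is 299 − 15q = 56. Each firm produces q = 16.2, total output Q = 32.4, price P = 137.
Each firm's profit = (137 − 56)·16.2 = 1312.2.

π_i = 1312.2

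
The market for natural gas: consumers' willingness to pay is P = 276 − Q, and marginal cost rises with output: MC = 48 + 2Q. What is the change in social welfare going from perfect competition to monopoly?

Under competition P = MC: 276 − Q = 48 + 2Q ⇒ Q = 76, P = 200.
CS = ½·(276 − 200)·76 = 2888; PS = (200·76 − 48·76 − ½·2·76²) = 5776; TS = 8664.
Monopoly sets MR = MC: 276 − 2Q = 48 + 2Q ⇒ Q = 57, P = 276 − 57 = 219.
CS = ½·(276 − 219)·57 = 1624.5; PS = (219·57 − 48·57 − ½·2·57²) = 6498; TS = 8122.5.
Change in social welfare: 8122.5 − 8664 = −541.5.

TS falls by 541.5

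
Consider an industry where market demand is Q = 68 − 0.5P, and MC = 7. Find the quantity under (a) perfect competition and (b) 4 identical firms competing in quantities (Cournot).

Inverting demand: P = 136 − 2Q.
Perfect competition: P = MC = 7, so 136 − 2Q = 7 and Q = 64.5.
With 4 symmetric Cournot firms, each firm's FOC gives 136 − 10q = 7, so q = 12.9, Q = 4·12.9 = 51.6, and P = 32.8.

Competition: Q = 64.5; Cournot: Q = 51.6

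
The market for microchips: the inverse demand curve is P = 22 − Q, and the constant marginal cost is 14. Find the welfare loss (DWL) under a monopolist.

Competitive firms price at marginal cost: P = 14, giving Q = 8.
The monopolist equates marginal revenue to marginal cost: 22 − 2Q = 14, so Q = 4. From demand, P = 18.
DWL is the triangle between Q = 4 and Q = 8: ½·(8 − 4)·(18 − 14) = 8.

DWL = 8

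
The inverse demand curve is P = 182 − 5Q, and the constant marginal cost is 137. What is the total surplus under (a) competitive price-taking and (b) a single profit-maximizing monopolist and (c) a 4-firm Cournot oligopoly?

Under competition P = MC = 137, so Q = (182 − 137)/5 = 9.
CS = ½·(182 − 137)·9 = 202.5; PS = (137 − 137)·9 = 0; TS = 202.5.
The monopolist equates marginal revenue to marginal cost: 182 − 10Q = 137, so Q = 4.5. From demand, P = 159.5.
CS = ½·(182 − 159.5)·4.5 = 50.625; PS = (159.5 − 137)·4.5 = 101.25; TS = 151.875.
Cournot with 4 identical firms: the symmetric best-response condition is 182 − 25q = 137. Each firm produces q = 1.8, total output Q = 7.2, price P = 146.
CS = ½·(182 − 146)·7.2 = 129.6; PS = (146 − 137)·7.2 = 64.8; TS = 194.4.

Competition: TS = 202.5; Monopoly: TS = 151.875; Cournot: TS = 194.4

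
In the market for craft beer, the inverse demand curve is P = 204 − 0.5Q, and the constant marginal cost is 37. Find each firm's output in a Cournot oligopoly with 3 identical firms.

q_i = 83.5

In a 3-firm Cournot equilibrium, symmetry and the first-order condition give q = (204 − 37)/(2) = 83.5. So Q = 250.5 and P = 78.75.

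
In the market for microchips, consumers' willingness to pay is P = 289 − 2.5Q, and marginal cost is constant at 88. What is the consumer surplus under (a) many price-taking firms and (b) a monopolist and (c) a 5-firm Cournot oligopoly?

Competition: CS = 8080.2; Monopoly: CS = 2020.05; Cournot: CS = 5611.25

Under competition P = MC = 88, so Q = (289 − 88)/2.5 = 80.4.
CS = ½·(289 − 88)·80.4 = 8080.2.
A monopolist chooses Q where MR = MC. MR = 289 − 5Q; setting this equal to 88 gives Q = 40.2 and P = 188.5.
CS = ½·(289 − 188.5)·40.2 = 2020.05.
Cournot with 5 identical firms: the symmetric best-response condition is 289 − 15q = 88. Each firm produces q = 13.4, total output Q = 67, price P = 121.5.
CS = ½·(289 − 121.5)·67 = 5611.25.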